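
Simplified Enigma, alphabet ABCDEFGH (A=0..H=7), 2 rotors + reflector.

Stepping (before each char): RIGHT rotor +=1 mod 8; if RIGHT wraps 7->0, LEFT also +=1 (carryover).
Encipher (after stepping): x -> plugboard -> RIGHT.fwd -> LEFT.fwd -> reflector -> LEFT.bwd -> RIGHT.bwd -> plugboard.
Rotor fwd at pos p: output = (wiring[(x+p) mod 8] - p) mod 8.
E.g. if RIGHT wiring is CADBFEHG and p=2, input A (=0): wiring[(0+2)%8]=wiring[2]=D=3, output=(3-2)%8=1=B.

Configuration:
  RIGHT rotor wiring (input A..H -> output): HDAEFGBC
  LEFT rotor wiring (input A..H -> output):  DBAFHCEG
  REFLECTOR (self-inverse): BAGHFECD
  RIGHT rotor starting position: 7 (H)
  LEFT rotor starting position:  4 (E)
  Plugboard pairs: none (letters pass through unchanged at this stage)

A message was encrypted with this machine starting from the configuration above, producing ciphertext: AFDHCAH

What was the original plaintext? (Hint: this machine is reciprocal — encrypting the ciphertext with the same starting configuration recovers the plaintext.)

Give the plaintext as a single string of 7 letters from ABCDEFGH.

Char 1 ('A'): step: R->0, L->5 (L advanced); A->plug->A->R->H->L->C->refl->G->L'->D->R'->B->plug->B
Char 2 ('F'): step: R->1, L=5; F->plug->F->R->A->L->F->refl->E->L'->E->R'->D->plug->D
Char 3 ('D'): step: R->2, L=5; D->plug->D->R->E->L->E->refl->F->L'->A->R'->F->plug->F
Char 4 ('H'): step: R->3, L=5; H->plug->H->R->F->L->D->refl->H->L'->B->R'->A->plug->A
Char 5 ('C'): step: R->4, L=5; C->plug->C->R->F->L->D->refl->H->L'->B->R'->A->plug->A
Char 6 ('A'): step: R->5, L=5; A->plug->A->R->B->L->H->refl->D->L'->F->R'->C->plug->C
Char 7 ('H'): step: R->6, L=5; H->plug->H->R->A->L->F->refl->E->L'->E->R'->B->plug->B

Answer: BDFAACB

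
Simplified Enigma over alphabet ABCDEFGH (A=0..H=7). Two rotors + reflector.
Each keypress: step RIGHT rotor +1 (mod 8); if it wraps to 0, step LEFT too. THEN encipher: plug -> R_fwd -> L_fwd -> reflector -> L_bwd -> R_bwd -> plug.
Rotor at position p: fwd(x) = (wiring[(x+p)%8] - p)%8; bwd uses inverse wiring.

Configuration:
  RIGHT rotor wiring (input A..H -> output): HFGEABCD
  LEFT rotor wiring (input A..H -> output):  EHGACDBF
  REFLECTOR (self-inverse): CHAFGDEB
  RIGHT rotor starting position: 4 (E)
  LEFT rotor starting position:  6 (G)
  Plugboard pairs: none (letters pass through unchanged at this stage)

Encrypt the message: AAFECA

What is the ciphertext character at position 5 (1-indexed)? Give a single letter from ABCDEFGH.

Char 1 ('A'): step: R->5, L=6; A->plug->A->R->E->L->A->refl->C->L'->F->R'->B->plug->B
Char 2 ('A'): step: R->6, L=6; A->plug->A->R->E->L->A->refl->C->L'->F->R'->B->plug->B
Char 3 ('F'): step: R->7, L=6; F->plug->F->R->B->L->H->refl->B->L'->D->R'->H->plug->H
Char 4 ('E'): step: R->0, L->7 (L advanced); E->plug->E->R->A->L->G->refl->E->L'->G->R'->C->plug->C
Char 5 ('C'): step: R->1, L=7; C->plug->C->R->D->L->H->refl->B->L'->E->R'->A->plug->A

A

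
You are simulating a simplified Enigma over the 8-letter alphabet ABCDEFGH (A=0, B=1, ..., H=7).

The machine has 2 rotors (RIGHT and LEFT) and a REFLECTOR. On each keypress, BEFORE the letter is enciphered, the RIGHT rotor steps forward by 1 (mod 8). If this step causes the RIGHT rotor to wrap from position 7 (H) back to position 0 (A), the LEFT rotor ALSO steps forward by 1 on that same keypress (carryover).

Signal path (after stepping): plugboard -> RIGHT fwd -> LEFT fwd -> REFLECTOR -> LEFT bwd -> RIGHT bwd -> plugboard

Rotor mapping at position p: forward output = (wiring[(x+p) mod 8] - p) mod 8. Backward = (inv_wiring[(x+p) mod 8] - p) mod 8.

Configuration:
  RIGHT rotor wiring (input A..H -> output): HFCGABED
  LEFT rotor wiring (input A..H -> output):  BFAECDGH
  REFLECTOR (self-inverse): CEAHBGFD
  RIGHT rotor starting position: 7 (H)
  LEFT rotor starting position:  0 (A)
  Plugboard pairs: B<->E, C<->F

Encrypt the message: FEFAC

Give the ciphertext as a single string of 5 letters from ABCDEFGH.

Answer: CGGBH

Derivation:
Char 1 ('F'): step: R->0, L->1 (L advanced); F->plug->C->R->C->L->D->refl->H->L'->B->R'->F->plug->C
Char 2 ('E'): step: R->1, L=1; E->plug->B->R->B->L->H->refl->D->L'->C->R'->G->plug->G
Char 3 ('F'): step: R->2, L=1; F->plug->C->R->G->L->G->refl->F->L'->F->R'->G->plug->G
Char 4 ('A'): step: R->3, L=1; A->plug->A->R->D->L->B->refl->E->L'->A->R'->E->plug->B
Char 5 ('C'): step: R->4, L=1; C->plug->F->R->B->L->H->refl->D->L'->C->R'->H->plug->H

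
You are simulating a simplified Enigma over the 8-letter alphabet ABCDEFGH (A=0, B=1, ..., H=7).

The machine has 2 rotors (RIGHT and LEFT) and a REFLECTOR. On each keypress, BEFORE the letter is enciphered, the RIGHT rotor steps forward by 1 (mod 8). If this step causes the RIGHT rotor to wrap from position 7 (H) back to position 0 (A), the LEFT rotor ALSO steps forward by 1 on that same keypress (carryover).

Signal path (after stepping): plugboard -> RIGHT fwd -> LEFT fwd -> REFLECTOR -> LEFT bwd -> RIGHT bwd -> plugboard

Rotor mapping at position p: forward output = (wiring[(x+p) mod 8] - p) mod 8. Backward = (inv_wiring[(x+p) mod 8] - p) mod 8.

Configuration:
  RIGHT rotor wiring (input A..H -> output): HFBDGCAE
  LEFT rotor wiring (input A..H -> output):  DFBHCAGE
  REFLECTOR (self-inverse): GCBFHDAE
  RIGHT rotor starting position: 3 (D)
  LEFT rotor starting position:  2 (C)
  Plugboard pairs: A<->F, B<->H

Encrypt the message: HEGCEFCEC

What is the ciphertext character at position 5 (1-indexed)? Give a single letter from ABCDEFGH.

Char 1 ('H'): step: R->4, L=2; H->plug->B->R->G->L->B->refl->C->L'->F->R'->G->plug->G
Char 2 ('E'): step: R->5, L=2; E->plug->E->R->A->L->H->refl->E->L'->E->R'->F->plug->A
Char 3 ('G'): step: R->6, L=2; G->plug->G->R->A->L->H->refl->E->L'->E->R'->H->plug->B
Char 4 ('C'): step: R->7, L=2; C->plug->C->R->G->L->B->refl->C->L'->F->R'->A->plug->F
Char 5 ('E'): step: R->0, L->3 (L advanced); E->plug->E->R->G->L->C->refl->B->L'->E->R'->H->plug->B

B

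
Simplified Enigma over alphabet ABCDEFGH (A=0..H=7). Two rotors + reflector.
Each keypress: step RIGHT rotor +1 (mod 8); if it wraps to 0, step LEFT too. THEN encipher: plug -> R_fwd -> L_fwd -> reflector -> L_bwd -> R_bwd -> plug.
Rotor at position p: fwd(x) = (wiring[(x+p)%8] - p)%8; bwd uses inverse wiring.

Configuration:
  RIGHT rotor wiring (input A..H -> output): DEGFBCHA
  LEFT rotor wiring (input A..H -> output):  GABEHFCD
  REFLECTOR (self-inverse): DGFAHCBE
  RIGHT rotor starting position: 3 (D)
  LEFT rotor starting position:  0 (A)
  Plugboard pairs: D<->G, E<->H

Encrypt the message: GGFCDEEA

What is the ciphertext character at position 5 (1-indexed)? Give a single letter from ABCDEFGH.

Char 1 ('G'): step: R->4, L=0; G->plug->D->R->E->L->H->refl->E->L'->D->R'->C->plug->C
Char 2 ('G'): step: R->5, L=0; G->plug->D->R->G->L->C->refl->F->L'->F->R'->A->plug->A
Char 3 ('F'): step: R->6, L=0; F->plug->F->R->H->L->D->refl->A->L'->B->R'->A->plug->A
Char 4 ('C'): step: R->7, L=0; C->plug->C->R->F->L->F->refl->C->L'->G->R'->E->plug->H
Char 5 ('D'): step: R->0, L->1 (L advanced); D->plug->G->R->H->L->F->refl->C->L'->G->R'->C->plug->C

C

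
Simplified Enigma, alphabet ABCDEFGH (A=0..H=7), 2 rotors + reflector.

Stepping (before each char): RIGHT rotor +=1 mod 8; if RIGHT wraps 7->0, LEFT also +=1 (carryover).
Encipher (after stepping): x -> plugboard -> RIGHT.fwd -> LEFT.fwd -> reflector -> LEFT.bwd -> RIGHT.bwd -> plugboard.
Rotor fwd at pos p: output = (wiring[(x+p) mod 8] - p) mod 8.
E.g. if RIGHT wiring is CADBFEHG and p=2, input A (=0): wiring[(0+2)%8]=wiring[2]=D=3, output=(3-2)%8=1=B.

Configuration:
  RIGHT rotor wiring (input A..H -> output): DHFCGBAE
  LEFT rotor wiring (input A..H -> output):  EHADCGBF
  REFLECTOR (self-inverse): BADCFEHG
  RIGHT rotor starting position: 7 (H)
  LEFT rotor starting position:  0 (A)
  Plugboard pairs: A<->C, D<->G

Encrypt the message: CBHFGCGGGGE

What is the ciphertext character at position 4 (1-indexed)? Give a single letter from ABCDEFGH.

Char 1 ('C'): step: R->0, L->1 (L advanced); C->plug->A->R->D->L->B->refl->A->L'->F->R'->C->plug->A
Char 2 ('B'): step: R->1, L=1; B->plug->B->R->E->L->F->refl->E->L'->G->R'->A->plug->C
Char 3 ('H'): step: R->2, L=1; H->plug->H->R->F->L->A->refl->B->L'->D->R'->A->plug->C
Char 4 ('F'): step: R->3, L=1; F->plug->F->R->A->L->G->refl->H->L'->B->R'->E->plug->E

E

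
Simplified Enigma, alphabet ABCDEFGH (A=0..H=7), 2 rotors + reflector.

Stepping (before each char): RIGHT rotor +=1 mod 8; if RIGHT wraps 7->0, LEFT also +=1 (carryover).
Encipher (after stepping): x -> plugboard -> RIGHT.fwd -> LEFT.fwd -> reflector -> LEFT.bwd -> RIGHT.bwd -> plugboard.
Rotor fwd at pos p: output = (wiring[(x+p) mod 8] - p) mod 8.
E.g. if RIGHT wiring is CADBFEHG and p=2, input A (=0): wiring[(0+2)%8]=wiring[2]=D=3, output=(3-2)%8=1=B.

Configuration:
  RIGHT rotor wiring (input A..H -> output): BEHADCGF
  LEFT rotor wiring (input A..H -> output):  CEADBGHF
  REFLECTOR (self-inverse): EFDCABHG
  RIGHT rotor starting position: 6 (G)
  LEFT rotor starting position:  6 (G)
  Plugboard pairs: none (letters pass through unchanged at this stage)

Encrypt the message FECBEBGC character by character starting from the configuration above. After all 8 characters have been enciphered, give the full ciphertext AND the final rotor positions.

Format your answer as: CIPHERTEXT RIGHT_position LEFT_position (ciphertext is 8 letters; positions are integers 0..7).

Char 1 ('F'): step: R->7, L=6; F->plug->F->R->E->L->C->refl->D->L'->G->R'->A->plug->A
Char 2 ('E'): step: R->0, L->7 (L advanced); E->plug->E->R->D->L->B->refl->F->L'->C->R'->F->plug->F
Char 3 ('C'): step: R->1, L=7; C->plug->C->R->H->L->A->refl->E->L'->E->R'->G->plug->G
Char 4 ('B'): step: R->2, L=7; B->plug->B->R->G->L->H->refl->G->L'->A->R'->D->plug->D
Char 5 ('E'): step: R->3, L=7; E->plug->E->R->C->L->F->refl->B->L'->D->R'->D->plug->D
Char 6 ('B'): step: R->4, L=7; B->plug->B->R->G->L->H->refl->G->L'->A->R'->F->plug->F
Char 7 ('G'): step: R->5, L=7; G->plug->G->R->D->L->B->refl->F->L'->C->R'->F->plug->F
Char 8 ('C'): step: R->6, L=7; C->plug->C->R->D->L->B->refl->F->L'->C->R'->F->plug->F
Final: ciphertext=AFGDDFFF, RIGHT=6, LEFT=7

Answer: AFGDDFFF 6 7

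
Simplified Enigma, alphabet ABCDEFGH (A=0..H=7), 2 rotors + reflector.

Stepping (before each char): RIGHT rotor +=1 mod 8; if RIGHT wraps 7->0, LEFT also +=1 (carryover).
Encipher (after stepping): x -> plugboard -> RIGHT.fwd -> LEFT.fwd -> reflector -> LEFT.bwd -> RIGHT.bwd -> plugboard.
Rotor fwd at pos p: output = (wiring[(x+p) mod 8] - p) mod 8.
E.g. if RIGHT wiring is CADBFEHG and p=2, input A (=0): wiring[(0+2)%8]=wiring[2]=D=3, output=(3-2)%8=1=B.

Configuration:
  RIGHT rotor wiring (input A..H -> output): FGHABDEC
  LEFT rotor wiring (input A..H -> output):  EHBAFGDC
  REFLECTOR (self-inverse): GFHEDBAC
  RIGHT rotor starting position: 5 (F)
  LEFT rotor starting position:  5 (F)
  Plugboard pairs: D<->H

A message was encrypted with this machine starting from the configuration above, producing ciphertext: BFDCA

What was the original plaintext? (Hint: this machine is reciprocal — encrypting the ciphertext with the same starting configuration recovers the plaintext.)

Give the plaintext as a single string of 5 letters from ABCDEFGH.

Char 1 ('B'): step: R->6, L=5; B->plug->B->R->E->L->C->refl->H->L'->D->R'->G->plug->G
Char 2 ('F'): step: R->7, L=5; F->plug->F->R->C->L->F->refl->B->L'->A->R'->D->plug->H
Char 3 ('D'): step: R->0, L->6 (L advanced); D->plug->H->R->C->L->G->refl->A->L'->H->R'->C->plug->C
Char 4 ('C'): step: R->1, L=6; C->plug->C->R->H->L->A->refl->G->L'->C->R'->E->plug->E
Char 5 ('A'): step: R->2, L=6; A->plug->A->R->F->L->C->refl->H->L'->G->R'->B->plug->B

Answer: GHCEB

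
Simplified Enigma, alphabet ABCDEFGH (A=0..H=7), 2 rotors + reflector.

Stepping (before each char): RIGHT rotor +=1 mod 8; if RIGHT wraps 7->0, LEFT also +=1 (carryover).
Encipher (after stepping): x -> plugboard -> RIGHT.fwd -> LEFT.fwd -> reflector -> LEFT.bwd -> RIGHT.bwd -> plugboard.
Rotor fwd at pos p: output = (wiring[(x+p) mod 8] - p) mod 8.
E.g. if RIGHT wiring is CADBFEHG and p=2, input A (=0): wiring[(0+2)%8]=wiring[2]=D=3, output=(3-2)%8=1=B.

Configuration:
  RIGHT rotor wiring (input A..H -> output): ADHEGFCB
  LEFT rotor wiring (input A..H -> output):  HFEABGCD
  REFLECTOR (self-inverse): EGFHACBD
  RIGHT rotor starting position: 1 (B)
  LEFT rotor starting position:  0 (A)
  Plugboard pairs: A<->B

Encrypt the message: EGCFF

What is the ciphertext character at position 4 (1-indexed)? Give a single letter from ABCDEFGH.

Char 1 ('E'): step: R->2, L=0; E->plug->E->R->A->L->H->refl->D->L'->H->R'->F->plug->F
Char 2 ('G'): step: R->3, L=0; G->plug->G->R->A->L->H->refl->D->L'->H->R'->D->plug->D
Char 3 ('C'): step: R->4, L=0; C->plug->C->R->G->L->C->refl->F->L'->B->R'->B->plug->A
Char 4 ('F'): step: R->5, L=0; F->plug->F->R->C->L->E->refl->A->L'->D->R'->D->plug->D

D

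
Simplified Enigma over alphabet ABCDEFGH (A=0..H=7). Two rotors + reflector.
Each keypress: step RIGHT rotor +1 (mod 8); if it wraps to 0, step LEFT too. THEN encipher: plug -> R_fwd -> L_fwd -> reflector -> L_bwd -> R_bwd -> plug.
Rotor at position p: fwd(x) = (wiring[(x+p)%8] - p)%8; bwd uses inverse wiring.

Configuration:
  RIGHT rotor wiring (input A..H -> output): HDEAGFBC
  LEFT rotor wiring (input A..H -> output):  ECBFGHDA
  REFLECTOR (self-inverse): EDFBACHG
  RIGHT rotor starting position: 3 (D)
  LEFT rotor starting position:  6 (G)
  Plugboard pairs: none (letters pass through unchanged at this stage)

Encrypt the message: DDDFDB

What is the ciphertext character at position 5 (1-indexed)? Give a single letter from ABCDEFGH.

Char 1 ('D'): step: R->4, L=6; D->plug->D->R->G->L->A->refl->E->L'->D->R'->E->plug->E
Char 2 ('D'): step: R->5, L=6; D->plug->D->R->C->L->G->refl->H->L'->F->R'->C->plug->C
Char 3 ('D'): step: R->6, L=6; D->plug->D->R->F->L->H->refl->G->L'->C->R'->F->plug->F
Char 4 ('F'): step: R->7, L=6; F->plug->F->R->H->L->B->refl->D->L'->E->R'->C->plug->C
Char 5 ('D'): step: R->0, L->7 (L advanced); D->plug->D->R->A->L->B->refl->D->L'->C->R'->H->plug->H

H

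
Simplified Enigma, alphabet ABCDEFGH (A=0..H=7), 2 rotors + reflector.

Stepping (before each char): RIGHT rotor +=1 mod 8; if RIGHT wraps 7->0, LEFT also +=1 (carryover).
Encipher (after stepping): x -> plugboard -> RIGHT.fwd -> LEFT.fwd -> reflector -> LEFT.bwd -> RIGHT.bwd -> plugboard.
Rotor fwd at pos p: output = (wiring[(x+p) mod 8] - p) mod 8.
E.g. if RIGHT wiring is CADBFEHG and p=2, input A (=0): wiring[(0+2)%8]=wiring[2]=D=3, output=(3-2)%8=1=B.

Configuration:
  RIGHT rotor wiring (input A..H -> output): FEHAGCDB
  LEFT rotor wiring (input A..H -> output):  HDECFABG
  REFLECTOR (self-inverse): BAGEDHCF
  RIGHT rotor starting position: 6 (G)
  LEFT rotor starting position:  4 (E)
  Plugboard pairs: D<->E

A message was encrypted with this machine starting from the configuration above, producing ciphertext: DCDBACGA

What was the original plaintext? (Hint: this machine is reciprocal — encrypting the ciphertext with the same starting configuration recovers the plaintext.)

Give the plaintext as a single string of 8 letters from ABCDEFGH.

Char 1 ('D'): step: R->7, L=4; D->plug->E->R->B->L->E->refl->D->L'->E->R'->H->plug->H
Char 2 ('C'): step: R->0, L->5 (L advanced); C->plug->C->R->H->L->A->refl->B->L'->C->R'->F->plug->F
Char 3 ('D'): step: R->1, L=5; D->plug->E->R->B->L->E->refl->D->L'->A->R'->G->plug->G
Char 4 ('B'): step: R->2, L=5; B->plug->B->R->G->L->F->refl->H->L'->F->R'->A->plug->A
Char 5 ('A'): step: R->3, L=5; A->plug->A->R->F->L->H->refl->F->L'->G->R'->E->plug->D
Char 6 ('C'): step: R->4, L=5; C->plug->C->R->H->L->A->refl->B->L'->C->R'->A->plug->A
Char 7 ('G'): step: R->5, L=5; G->plug->G->R->D->L->C->refl->G->L'->E->R'->C->plug->C
Char 8 ('A'): step: R->6, L=5; A->plug->A->R->F->L->H->refl->F->L'->G->R'->D->plug->E

Answer: HFGADACE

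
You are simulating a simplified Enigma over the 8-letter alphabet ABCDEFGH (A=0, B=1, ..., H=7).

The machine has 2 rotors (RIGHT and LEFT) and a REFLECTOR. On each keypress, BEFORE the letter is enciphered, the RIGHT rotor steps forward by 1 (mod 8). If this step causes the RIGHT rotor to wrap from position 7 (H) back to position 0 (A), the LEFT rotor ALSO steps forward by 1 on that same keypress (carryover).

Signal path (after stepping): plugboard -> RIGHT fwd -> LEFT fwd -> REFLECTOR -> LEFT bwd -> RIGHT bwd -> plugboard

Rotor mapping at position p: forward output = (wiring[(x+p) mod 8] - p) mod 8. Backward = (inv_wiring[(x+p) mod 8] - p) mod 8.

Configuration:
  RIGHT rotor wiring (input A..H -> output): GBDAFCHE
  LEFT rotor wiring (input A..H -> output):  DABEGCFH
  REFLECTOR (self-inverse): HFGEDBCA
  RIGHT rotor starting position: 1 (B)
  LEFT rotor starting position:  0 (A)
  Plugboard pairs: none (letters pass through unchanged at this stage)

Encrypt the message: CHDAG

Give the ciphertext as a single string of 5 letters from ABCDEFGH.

Char 1 ('C'): step: R->2, L=0; C->plug->C->R->D->L->E->refl->D->L'->A->R'->D->plug->D
Char 2 ('H'): step: R->3, L=0; H->plug->H->R->A->L->D->refl->E->L'->D->R'->F->plug->F
Char 3 ('D'): step: R->4, L=0; D->plug->D->R->A->L->D->refl->E->L'->D->R'->C->plug->C
Char 4 ('A'): step: R->5, L=0; A->plug->A->R->F->L->C->refl->G->L'->E->R'->E->plug->E
Char 5 ('G'): step: R->6, L=0; G->plug->G->R->H->L->H->refl->A->L'->B->R'->A->plug->A

Answer: DFCEA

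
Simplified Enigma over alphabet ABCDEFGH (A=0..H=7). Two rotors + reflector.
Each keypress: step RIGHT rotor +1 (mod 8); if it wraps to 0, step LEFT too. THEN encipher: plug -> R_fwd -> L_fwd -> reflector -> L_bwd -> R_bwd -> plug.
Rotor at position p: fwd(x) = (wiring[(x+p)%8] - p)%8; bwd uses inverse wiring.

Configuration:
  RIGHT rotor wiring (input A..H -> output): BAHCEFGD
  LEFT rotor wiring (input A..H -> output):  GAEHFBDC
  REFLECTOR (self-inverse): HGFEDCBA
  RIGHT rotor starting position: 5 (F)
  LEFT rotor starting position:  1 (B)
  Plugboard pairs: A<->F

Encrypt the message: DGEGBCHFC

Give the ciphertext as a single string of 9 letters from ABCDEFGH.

Char 1 ('D'): step: R->6, L=1; D->plug->D->R->C->L->G->refl->B->L'->G->R'->G->plug->G
Char 2 ('G'): step: R->7, L=1; G->plug->G->R->G->L->B->refl->G->L'->C->R'->B->plug->B
Char 3 ('E'): step: R->0, L->2 (L advanced); E->plug->E->R->E->L->B->refl->G->L'->H->R'->C->plug->C
Char 4 ('G'): step: R->1, L=2; G->plug->G->R->C->L->D->refl->E->L'->G->R'->B->plug->B
Char 5 ('B'): step: R->2, L=2; B->plug->B->R->A->L->C->refl->F->L'->B->R'->F->plug->A
Char 6 ('C'): step: R->3, L=2; C->plug->C->R->C->L->D->refl->E->L'->G->R'->F->plug->A
Char 7 ('H'): step: R->4, L=2; H->plug->H->R->G->L->E->refl->D->L'->C->R'->C->plug->C
Char 8 ('F'): step: R->5, L=2; F->plug->A->R->A->L->C->refl->F->L'->B->R'->B->plug->B
Char 9 ('C'): step: R->6, L=2; C->plug->C->R->D->L->H->refl->A->L'->F->R'->B->plug->B

Answer: GBCBAACBB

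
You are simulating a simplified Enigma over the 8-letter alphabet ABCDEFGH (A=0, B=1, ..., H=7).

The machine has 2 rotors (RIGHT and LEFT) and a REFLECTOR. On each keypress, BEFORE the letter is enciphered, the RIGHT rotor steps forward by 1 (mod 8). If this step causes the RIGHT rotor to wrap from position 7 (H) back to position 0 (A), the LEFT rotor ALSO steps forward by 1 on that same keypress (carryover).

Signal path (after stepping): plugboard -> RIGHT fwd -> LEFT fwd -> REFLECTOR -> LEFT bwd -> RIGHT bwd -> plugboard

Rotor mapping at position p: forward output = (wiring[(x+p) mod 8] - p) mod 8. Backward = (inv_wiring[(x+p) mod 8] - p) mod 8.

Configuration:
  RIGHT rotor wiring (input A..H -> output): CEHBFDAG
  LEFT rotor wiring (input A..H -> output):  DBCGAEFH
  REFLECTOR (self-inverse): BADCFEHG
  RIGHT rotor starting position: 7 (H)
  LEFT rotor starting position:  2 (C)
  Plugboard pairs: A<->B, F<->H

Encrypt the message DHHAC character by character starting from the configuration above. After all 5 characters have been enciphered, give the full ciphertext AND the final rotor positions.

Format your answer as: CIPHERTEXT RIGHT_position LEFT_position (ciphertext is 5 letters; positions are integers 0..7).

Char 1 ('D'): step: R->0, L->3 (L advanced); D->plug->D->R->B->L->F->refl->E->L'->E->R'->B->plug->A
Char 2 ('H'): step: R->1, L=3; H->plug->F->R->H->L->H->refl->G->L'->G->R'->B->plug->A
Char 3 ('H'): step: R->2, L=3; H->plug->F->R->E->L->E->refl->F->L'->B->R'->D->plug->D
Char 4 ('A'): step: R->3, L=3; A->plug->B->R->C->L->B->refl->A->L'->F->R'->D->plug->D
Char 5 ('C'): step: R->4, L=3; C->plug->C->R->E->L->E->refl->F->L'->B->R'->A->plug->B
Final: ciphertext=AADDB, RIGHT=4, LEFT=3

Answer: AADDB 4 3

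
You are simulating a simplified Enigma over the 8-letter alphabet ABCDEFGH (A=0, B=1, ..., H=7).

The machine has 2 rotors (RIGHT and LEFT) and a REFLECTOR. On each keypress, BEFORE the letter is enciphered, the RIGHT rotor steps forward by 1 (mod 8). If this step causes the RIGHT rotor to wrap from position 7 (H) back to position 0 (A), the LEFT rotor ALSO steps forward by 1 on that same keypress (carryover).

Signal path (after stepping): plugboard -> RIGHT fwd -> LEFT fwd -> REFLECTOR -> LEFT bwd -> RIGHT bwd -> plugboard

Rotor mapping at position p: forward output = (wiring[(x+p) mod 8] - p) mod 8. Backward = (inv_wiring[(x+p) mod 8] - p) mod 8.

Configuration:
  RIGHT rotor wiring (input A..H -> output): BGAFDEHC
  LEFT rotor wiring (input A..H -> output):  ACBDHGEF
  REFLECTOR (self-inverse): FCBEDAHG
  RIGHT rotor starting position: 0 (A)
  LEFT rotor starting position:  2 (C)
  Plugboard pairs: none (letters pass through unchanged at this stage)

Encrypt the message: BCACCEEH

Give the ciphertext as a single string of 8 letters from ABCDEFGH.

Char 1 ('B'): step: R->1, L=2; B->plug->B->R->H->L->A->refl->F->L'->C->R'->D->plug->D
Char 2 ('C'): step: R->2, L=2; C->plug->C->R->B->L->B->refl->C->L'->E->R'->H->plug->H
Char 3 ('A'): step: R->3, L=2; A->plug->A->R->C->L->F->refl->A->L'->H->R'->E->plug->E
Char 4 ('C'): step: R->4, L=2; C->plug->C->R->D->L->E->refl->D->L'->F->R'->E->plug->E
Char 5 ('C'): step: R->5, L=2; C->plug->C->R->F->L->D->refl->E->L'->D->R'->F->plug->F
Char 6 ('E'): step: R->6, L=2; E->plug->E->R->C->L->F->refl->A->L'->H->R'->F->plug->F
Char 7 ('E'): step: R->7, L=2; E->plug->E->R->G->L->G->refl->H->L'->A->R'->H->plug->H
Char 8 ('H'): step: R->0, L->3 (L advanced); H->plug->H->R->C->L->D->refl->E->L'->B->R'->A->plug->A

Answer: DHEEFFHA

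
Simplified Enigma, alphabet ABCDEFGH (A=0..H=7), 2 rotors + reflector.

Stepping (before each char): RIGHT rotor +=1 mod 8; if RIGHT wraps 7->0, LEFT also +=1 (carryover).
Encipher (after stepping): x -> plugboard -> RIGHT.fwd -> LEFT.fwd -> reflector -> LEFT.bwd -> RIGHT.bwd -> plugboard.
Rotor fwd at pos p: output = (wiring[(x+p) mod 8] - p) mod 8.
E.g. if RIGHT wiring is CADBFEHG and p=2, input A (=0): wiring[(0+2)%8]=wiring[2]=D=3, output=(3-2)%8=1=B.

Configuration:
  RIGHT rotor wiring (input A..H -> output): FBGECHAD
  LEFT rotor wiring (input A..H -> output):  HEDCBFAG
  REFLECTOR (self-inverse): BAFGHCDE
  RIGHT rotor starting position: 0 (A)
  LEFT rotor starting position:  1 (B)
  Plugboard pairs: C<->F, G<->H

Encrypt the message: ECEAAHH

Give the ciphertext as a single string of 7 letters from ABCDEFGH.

Answer: DEBEBBD

Derivation:
Char 1 ('E'): step: R->1, L=1; E->plug->E->R->G->L->F->refl->C->L'->B->R'->D->plug->D
Char 2 ('C'): step: R->2, L=1; C->plug->F->R->B->L->C->refl->F->L'->G->R'->E->plug->E
Char 3 ('E'): step: R->3, L=1; E->plug->E->R->A->L->D->refl->G->L'->H->R'->B->plug->B
Char 4 ('A'): step: R->4, L=1; A->plug->A->R->G->L->F->refl->C->L'->B->R'->E->plug->E
Char 5 ('A'): step: R->5, L=1; A->plug->A->R->C->L->B->refl->A->L'->D->R'->B->plug->B
Char 6 ('H'): step: R->6, L=1; H->plug->G->R->E->L->E->refl->H->L'->F->R'->B->plug->B
Char 7 ('H'): step: R->7, L=1; H->plug->G->R->A->L->D->refl->G->L'->H->R'->D->plug->D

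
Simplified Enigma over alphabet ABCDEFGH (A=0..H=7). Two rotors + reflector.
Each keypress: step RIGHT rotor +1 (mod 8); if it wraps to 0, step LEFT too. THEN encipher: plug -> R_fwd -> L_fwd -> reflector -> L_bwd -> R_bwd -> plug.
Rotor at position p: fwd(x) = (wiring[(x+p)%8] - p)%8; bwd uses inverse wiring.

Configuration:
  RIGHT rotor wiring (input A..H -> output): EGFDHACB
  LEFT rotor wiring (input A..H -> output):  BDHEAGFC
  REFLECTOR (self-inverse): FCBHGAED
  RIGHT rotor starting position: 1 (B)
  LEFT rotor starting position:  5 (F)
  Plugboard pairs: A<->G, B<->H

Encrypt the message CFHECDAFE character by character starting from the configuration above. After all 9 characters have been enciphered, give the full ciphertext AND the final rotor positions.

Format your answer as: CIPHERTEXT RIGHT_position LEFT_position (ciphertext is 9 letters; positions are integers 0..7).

Answer: EBGBECFGA 2 6

Derivation:
Char 1 ('C'): step: R->2, L=5; C->plug->C->R->F->L->C->refl->B->L'->A->R'->E->plug->E
Char 2 ('F'): step: R->3, L=5; F->plug->F->R->B->L->A->refl->F->L'->C->R'->H->plug->B
Char 3 ('H'): step: R->4, L=5; H->plug->B->R->E->L->G->refl->E->L'->D->R'->A->plug->G
Char 4 ('E'): step: R->5, L=5; E->plug->E->R->B->L->A->refl->F->L'->C->R'->H->plug->B
Char 5 ('C'): step: R->6, L=5; C->plug->C->R->G->L->H->refl->D->L'->H->R'->E->plug->E
Char 6 ('D'): step: R->7, L=5; D->plug->D->R->G->L->H->refl->D->L'->H->R'->C->plug->C
Char 7 ('A'): step: R->0, L->6 (L advanced); A->plug->G->R->C->L->D->refl->H->L'->A->R'->F->plug->F
Char 8 ('F'): step: R->1, L=6; F->plug->F->R->B->L->E->refl->G->L'->F->R'->A->plug->G
Char 9 ('E'): step: R->2, L=6; E->plug->E->R->A->L->H->refl->D->L'->C->R'->G->plug->A
Final: ciphertext=EBGBECFGA, RIGHT=2, LEFT=6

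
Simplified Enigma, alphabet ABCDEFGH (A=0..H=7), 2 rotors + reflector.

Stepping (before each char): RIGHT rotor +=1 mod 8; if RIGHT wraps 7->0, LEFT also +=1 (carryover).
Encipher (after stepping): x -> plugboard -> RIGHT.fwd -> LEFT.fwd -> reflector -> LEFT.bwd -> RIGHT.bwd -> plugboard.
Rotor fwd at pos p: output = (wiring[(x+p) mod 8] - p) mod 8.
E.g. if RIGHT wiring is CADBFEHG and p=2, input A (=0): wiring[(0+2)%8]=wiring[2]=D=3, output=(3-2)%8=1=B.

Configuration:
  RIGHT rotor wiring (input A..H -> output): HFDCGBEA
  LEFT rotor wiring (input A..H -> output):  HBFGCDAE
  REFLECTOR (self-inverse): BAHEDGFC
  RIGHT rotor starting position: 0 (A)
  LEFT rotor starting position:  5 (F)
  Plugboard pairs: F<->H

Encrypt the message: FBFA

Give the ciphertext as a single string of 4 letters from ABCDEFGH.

Char 1 ('F'): step: R->1, L=5; F->plug->H->R->G->L->B->refl->A->L'->F->R'->D->plug->D
Char 2 ('B'): step: R->2, L=5; B->plug->B->R->A->L->G->refl->F->L'->H->R'->D->plug->D
Char 3 ('F'): step: R->3, L=5; F->plug->H->R->A->L->G->refl->F->L'->H->R'->A->plug->A
Char 4 ('A'): step: R->4, L=5; A->plug->A->R->C->L->H->refl->C->L'->D->R'->E->plug->E

Answer: DDAE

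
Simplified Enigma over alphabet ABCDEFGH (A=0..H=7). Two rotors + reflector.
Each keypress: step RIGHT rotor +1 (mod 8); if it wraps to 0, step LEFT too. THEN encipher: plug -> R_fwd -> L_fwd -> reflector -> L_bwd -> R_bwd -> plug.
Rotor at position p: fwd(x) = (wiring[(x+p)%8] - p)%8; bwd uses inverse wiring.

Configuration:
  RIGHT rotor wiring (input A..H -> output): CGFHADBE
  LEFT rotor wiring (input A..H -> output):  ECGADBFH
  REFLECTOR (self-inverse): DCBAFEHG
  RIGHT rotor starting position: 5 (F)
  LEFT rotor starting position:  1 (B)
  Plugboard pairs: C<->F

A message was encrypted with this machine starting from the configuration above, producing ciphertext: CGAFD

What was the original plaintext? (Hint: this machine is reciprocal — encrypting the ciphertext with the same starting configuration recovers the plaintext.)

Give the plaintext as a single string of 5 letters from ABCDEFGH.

Answer: HFBEA

Derivation:
Char 1 ('C'): step: R->6, L=1; C->plug->F->R->B->L->F->refl->E->L'->F->R'->H->plug->H
Char 2 ('G'): step: R->7, L=1; G->plug->G->R->E->L->A->refl->D->L'->H->R'->C->plug->F
Char 3 ('A'): step: R->0, L->2 (L advanced); A->plug->A->R->C->L->B->refl->C->L'->G->R'->B->plug->B
Char 4 ('F'): step: R->1, L=2; F->plug->C->R->G->L->C->refl->B->L'->C->R'->E->plug->E
Char 5 ('D'): step: R->2, L=2; D->plug->D->R->B->L->G->refl->H->L'->D->R'->A->plug->A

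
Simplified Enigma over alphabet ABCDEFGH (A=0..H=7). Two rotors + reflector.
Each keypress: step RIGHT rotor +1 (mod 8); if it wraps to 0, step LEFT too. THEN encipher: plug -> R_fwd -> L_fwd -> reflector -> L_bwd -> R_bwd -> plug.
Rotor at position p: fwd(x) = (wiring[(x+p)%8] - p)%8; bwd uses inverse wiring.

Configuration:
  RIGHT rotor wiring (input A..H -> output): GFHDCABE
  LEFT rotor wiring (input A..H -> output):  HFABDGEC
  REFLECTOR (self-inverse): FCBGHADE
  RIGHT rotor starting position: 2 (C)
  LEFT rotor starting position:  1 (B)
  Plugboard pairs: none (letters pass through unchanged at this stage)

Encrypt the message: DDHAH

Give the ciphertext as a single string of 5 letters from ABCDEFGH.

Char 1 ('D'): step: R->3, L=1; D->plug->D->R->G->L->B->refl->C->L'->D->R'->F->plug->F
Char 2 ('D'): step: R->4, L=1; D->plug->D->R->A->L->E->refl->H->L'->B->R'->F->plug->F
Char 3 ('H'): step: R->5, L=1; H->plug->H->R->F->L->D->refl->G->L'->H->R'->C->plug->C
Char 4 ('A'): step: R->6, L=1; A->plug->A->R->D->L->C->refl->B->L'->G->R'->B->plug->B
Char 5 ('H'): step: R->7, L=1; H->plug->H->R->C->L->A->refl->F->L'->E->R'->E->plug->E

Answer: FFCBE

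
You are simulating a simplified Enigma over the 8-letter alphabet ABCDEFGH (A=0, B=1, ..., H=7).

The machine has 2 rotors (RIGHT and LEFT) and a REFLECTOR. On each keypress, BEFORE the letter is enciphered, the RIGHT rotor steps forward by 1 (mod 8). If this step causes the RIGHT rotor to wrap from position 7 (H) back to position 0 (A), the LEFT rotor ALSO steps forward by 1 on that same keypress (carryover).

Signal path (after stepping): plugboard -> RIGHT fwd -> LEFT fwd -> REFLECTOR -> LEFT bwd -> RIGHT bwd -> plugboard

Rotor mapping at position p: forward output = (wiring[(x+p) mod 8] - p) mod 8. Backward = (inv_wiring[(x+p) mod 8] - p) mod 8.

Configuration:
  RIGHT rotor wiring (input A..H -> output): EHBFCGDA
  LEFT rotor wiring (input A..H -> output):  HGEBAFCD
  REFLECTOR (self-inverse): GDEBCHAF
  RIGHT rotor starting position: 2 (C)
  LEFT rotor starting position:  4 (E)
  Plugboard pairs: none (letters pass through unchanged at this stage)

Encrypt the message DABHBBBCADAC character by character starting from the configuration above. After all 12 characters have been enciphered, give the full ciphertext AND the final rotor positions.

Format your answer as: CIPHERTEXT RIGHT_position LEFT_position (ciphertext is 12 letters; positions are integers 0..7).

Char 1 ('D'): step: R->3, L=4; D->plug->D->R->A->L->E->refl->C->L'->F->R'->E->plug->E
Char 2 ('A'): step: R->4, L=4; A->plug->A->R->G->L->A->refl->G->L'->C->R'->B->plug->B
Char 3 ('B'): step: R->5, L=4; B->plug->B->R->G->L->A->refl->G->L'->C->R'->E->plug->E
Char 4 ('H'): step: R->6, L=4; H->plug->H->R->A->L->E->refl->C->L'->F->R'->A->plug->A
Char 5 ('B'): step: R->7, L=4; B->plug->B->R->F->L->C->refl->E->L'->A->R'->C->plug->C
Char 6 ('B'): step: R->0, L->5 (L advanced); B->plug->B->R->H->L->D->refl->B->L'->E->R'->A->plug->A
Char 7 ('B'): step: R->1, L=5; B->plug->B->R->A->L->A->refl->G->L'->C->R'->F->plug->F
Char 8 ('C'): step: R->2, L=5; C->plug->C->R->A->L->A->refl->G->L'->C->R'->G->plug->G
Char 9 ('A'): step: R->3, L=5; A->plug->A->R->C->L->G->refl->A->L'->A->R'->D->plug->D
Char 10 ('D'): step: R->4, L=5; D->plug->D->R->E->L->B->refl->D->L'->H->R'->C->plug->C
Char 11 ('A'): step: R->5, L=5; A->plug->A->R->B->L->F->refl->H->L'->F->R'->H->plug->H
Char 12 ('C'): step: R->6, L=5; C->plug->C->R->G->L->E->refl->C->L'->D->R'->E->plug->E
Final: ciphertext=EBEACAFGDCHE, RIGHT=6, LEFT=5

Answer: EBEACAFGDCHE 6 5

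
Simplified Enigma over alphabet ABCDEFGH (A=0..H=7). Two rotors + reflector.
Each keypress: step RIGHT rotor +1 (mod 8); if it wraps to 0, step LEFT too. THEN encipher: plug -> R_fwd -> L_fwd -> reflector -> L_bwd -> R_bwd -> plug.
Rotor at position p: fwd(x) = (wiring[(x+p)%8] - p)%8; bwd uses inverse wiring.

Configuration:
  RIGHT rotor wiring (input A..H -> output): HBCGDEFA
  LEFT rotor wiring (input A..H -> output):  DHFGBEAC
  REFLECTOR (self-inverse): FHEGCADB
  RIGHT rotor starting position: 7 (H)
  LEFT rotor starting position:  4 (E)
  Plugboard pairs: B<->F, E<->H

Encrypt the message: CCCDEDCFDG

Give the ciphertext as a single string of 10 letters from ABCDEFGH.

Char 1 ('C'): step: R->0, L->5 (L advanced); C->plug->C->R->C->L->F->refl->A->L'->F->R'->G->plug->G
Char 2 ('C'): step: R->1, L=5; C->plug->C->R->F->L->A->refl->F->L'->C->R'->D->plug->D
Char 3 ('C'): step: R->2, L=5; C->plug->C->R->B->L->D->refl->G->L'->D->R'->E->plug->H
Char 4 ('D'): step: R->3, L=5; D->plug->D->R->C->L->F->refl->A->L'->F->R'->E->plug->H
Char 5 ('E'): step: R->4, L=5; E->plug->H->R->C->L->F->refl->A->L'->F->R'->F->plug->B
Char 6 ('D'): step: R->5, L=5; D->plug->D->R->C->L->F->refl->A->L'->F->R'->F->plug->B
Char 7 ('C'): step: R->6, L=5; C->plug->C->R->B->L->D->refl->G->L'->D->R'->D->plug->D
Char 8 ('F'): step: R->7, L=5; F->plug->B->R->A->L->H->refl->B->L'->G->R'->H->plug->E
Char 9 ('D'): step: R->0, L->6 (L advanced); D->plug->D->R->G->L->D->refl->G->L'->H->R'->A->plug->A
Char 10 ('G'): step: R->1, L=6; G->plug->G->R->H->L->G->refl->D->L'->G->R'->H->plug->E

Answer: GDHHBBDEAE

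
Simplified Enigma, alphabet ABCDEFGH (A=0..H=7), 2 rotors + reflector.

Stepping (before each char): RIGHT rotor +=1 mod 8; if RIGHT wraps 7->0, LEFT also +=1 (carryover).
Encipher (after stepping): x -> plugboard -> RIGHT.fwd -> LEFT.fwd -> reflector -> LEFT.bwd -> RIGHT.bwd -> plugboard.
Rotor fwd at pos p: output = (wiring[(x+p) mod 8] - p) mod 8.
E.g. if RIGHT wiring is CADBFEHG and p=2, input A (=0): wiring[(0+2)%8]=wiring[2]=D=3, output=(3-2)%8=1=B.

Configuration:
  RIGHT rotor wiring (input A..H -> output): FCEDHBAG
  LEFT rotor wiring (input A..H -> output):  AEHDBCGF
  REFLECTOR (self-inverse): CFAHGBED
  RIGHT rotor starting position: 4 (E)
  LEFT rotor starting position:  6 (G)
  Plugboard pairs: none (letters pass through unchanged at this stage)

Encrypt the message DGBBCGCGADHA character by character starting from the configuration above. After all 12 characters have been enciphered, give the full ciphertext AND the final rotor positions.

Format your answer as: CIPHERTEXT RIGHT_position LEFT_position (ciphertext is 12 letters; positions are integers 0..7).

Answer: HEHFACGCDBGG 0 0

Derivation:
Char 1 ('D'): step: R->5, L=6; D->plug->D->R->A->L->A->refl->C->L'->C->R'->H->plug->H
Char 2 ('G'): step: R->6, L=6; G->plug->G->R->B->L->H->refl->D->L'->G->R'->E->plug->E
Char 3 ('B'): step: R->7, L=6; B->plug->B->R->G->L->D->refl->H->L'->B->R'->H->plug->H
Char 4 ('B'): step: R->0, L->7 (L advanced); B->plug->B->R->C->L->F->refl->B->L'->B->R'->F->plug->F
Char 5 ('C'): step: R->1, L=7; C->plug->C->R->C->L->F->refl->B->L'->B->R'->A->plug->A
Char 6 ('G'): step: R->2, L=7; G->plug->G->R->D->L->A->refl->C->L'->F->R'->C->plug->C
Char 7 ('C'): step: R->3, L=7; C->plug->C->R->G->L->D->refl->H->L'->H->R'->G->plug->G
Char 8 ('G'): step: R->4, L=7; G->plug->G->R->A->L->G->refl->E->L'->E->R'->C->plug->C
Char 9 ('A'): step: R->5, L=7; A->plug->A->R->E->L->E->refl->G->L'->A->R'->D->plug->D
Char 10 ('D'): step: R->6, L=7; D->plug->D->R->E->L->E->refl->G->L'->A->R'->B->plug->B
Char 11 ('H'): step: R->7, L=7; H->plug->H->R->B->L->B->refl->F->L'->C->R'->G->plug->G
Char 12 ('A'): step: R->0, L->0 (L advanced); A->plug->A->R->F->L->C->refl->A->L'->A->R'->G->plug->G
Final: ciphertext=HEHFACGCDBGG, RIGHT=0, LEFT=0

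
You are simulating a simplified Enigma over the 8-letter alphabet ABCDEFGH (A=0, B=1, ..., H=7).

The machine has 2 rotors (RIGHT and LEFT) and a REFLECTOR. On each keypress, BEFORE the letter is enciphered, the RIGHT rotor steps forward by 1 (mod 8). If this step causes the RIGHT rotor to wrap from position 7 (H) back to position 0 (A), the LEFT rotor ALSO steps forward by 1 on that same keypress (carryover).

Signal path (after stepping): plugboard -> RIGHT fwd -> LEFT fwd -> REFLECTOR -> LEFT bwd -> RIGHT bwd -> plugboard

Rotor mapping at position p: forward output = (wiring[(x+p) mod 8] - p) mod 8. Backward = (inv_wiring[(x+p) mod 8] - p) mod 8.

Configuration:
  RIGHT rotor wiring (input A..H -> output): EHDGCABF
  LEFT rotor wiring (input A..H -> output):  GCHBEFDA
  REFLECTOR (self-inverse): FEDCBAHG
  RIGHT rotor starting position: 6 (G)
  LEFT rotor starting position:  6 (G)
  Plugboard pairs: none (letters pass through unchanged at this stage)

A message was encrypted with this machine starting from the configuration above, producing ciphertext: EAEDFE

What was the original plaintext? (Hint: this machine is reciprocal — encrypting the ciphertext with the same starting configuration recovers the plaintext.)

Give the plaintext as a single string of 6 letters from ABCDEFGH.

Char 1 ('E'): step: R->7, L=6; E->plug->E->R->H->L->H->refl->G->L'->G->R'->A->plug->A
Char 2 ('A'): step: R->0, L->7 (L advanced); A->plug->A->R->E->L->C->refl->D->L'->C->R'->E->plug->E
Char 3 ('E'): step: R->1, L=7; E->plug->E->R->H->L->E->refl->B->L'->A->R'->F->plug->F
Char 4 ('D'): step: R->2, L=7; D->plug->D->R->G->L->G->refl->H->L'->B->R'->A->plug->A
Char 5 ('F'): step: R->3, L=7; F->plug->F->R->B->L->H->refl->G->L'->G->R'->D->plug->D
Char 6 ('E'): step: R->4, L=7; E->plug->E->R->A->L->B->refl->E->L'->H->R'->G->plug->G

Answer: AEFADG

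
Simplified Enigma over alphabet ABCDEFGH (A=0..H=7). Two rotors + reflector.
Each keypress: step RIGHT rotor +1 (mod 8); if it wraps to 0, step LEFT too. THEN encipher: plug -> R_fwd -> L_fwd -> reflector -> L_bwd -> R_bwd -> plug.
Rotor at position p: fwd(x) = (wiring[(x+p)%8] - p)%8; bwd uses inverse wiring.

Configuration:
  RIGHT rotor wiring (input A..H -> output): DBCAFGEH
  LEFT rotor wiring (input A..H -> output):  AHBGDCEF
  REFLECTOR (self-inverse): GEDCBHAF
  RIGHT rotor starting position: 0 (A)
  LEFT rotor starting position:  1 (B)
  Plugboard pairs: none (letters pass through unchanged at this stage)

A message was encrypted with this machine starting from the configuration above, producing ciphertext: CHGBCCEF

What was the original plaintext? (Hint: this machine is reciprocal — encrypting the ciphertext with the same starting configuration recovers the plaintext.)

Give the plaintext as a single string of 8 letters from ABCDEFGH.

Char 1 ('C'): step: R->1, L=1; C->plug->C->R->H->L->H->refl->F->L'->C->R'->H->plug->H
Char 2 ('H'): step: R->2, L=1; H->plug->H->R->H->L->H->refl->F->L'->C->R'->E->plug->E
Char 3 ('G'): step: R->3, L=1; G->plug->G->R->G->L->E->refl->B->L'->E->R'->E->plug->E
Char 4 ('B'): step: R->4, L=1; B->plug->B->R->C->L->F->refl->H->L'->H->R'->E->plug->E
Char 5 ('C'): step: R->5, L=1; C->plug->C->R->C->L->F->refl->H->L'->H->R'->B->plug->B
Char 6 ('C'): step: R->6, L=1; C->plug->C->R->F->L->D->refl->C->L'->D->R'->D->plug->D
Char 7 ('E'): step: R->7, L=1; E->plug->E->R->B->L->A->refl->G->L'->A->R'->A->plug->A
Char 8 ('F'): step: R->0, L->2 (L advanced); F->plug->F->R->G->L->G->refl->A->L'->D->R'->A->plug->A

Answer: HEEEBDAA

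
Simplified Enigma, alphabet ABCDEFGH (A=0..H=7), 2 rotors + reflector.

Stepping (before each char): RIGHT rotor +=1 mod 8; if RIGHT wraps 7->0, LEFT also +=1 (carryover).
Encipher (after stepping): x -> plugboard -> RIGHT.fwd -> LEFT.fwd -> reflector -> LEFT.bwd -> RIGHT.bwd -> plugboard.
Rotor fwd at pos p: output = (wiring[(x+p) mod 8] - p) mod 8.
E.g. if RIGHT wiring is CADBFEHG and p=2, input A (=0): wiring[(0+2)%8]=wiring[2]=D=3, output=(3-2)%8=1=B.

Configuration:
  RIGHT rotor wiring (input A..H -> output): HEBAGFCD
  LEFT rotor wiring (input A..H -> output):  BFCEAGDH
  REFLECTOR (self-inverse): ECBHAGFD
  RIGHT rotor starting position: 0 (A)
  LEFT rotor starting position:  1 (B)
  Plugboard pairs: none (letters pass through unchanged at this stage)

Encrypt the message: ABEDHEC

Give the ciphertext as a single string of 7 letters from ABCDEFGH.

Answer: GCDFBFE

Derivation:
Char 1 ('A'): step: R->1, L=1; A->plug->A->R->D->L->H->refl->D->L'->C->R'->G->plug->G
Char 2 ('B'): step: R->2, L=1; B->plug->B->R->G->L->G->refl->F->L'->E->R'->C->plug->C
Char 3 ('E'): step: R->3, L=1; E->plug->E->R->A->L->E->refl->A->L'->H->R'->D->plug->D
Char 4 ('D'): step: R->4, L=1; D->plug->D->R->H->L->A->refl->E->L'->A->R'->F->plug->F
Char 5 ('H'): step: R->5, L=1; H->plug->H->R->B->L->B->refl->C->L'->F->R'->B->plug->B
Char 6 ('E'): step: R->6, L=1; E->plug->E->R->D->L->H->refl->D->L'->C->R'->F->plug->F
Char 7 ('C'): step: R->7, L=1; C->plug->C->R->F->L->C->refl->B->L'->B->R'->E->plug->E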